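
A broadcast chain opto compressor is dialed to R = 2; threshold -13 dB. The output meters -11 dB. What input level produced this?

That's 2 dB above the -13 dB threshold.
Before 2:1 compression the overshoot was 2 × 2 = 4 dB, so input = -13 + 4 = -9 dB.

-9 dB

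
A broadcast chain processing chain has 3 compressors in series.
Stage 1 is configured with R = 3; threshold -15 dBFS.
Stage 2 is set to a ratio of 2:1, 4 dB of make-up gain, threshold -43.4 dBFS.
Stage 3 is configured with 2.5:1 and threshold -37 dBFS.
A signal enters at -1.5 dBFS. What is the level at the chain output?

Stage 1: -1.5 dBFS is 13.5 dB over -15 dBFS; at 3:1 that becomes 4.5 dB over, giving -10.5 dBFS.
Stage 2: -10.5 dBFS is 32.9 dB over -43.4 dBFS; at 2:1 that becomes 16.45 dB over, giving -26.95 dBFS; +4 dB make-up → -22.95 dBFS.
Stage 3: -22.95 dBFS is 14.05 dB over -37 dBFS; at 2.5:1 that becomes 5.62 dB over, giving -31.38 dBFS.

-31.38 dBFS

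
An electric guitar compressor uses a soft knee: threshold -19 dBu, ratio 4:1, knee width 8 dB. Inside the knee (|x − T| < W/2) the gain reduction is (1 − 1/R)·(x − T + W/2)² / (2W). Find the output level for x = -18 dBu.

x − T + W/2 = -18 − (-19) + 4 = 5.
GR = (1 − 1/4) × 5² / 16 = 0.75 × 25 / 16 = 1.171875 dB.
Output = -18 − 1.171875 = -19.171875 dBu.

-19.171875 dBu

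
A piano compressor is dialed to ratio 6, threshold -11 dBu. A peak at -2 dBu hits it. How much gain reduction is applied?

The signal is 9 dB above threshold.
At 6:1, output sits 9/6 = 1.5 dB above threshold.
Gain reduction = 9 − 1.5 = 7.5 dB.

7.5 dB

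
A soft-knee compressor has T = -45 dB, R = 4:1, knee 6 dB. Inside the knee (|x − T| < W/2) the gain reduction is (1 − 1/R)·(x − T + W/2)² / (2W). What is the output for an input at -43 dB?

x − T + W/2 = -43 − (-45) + 3 = 5.
GR = (1 − 1/4) × 5² / 12 = 0.75 × 25 / 12 = 1.5625 dB.
Output = -43 − 1.5625 = -44.5625 dB.

-44.5625 dB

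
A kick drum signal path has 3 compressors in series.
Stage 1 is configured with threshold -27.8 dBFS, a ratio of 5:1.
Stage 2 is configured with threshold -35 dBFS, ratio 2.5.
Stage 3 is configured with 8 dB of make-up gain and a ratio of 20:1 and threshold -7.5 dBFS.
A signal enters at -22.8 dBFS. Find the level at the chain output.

Stage 1: 5 dB above -27.8 dBFS, reduced 5:1 to 1 dB above → -26.8 dBFS.
Stage 2: overshoot 8.2 dB → 8.2/2.5 = 3.28 dB → -31.72 dBFS.
Stage 3: -31.72 dBFS ≤ -7.5 dBFS, so stage 3 doesn't engage; make-up brings it to -23.72 dBFS.

-23.72 dBFS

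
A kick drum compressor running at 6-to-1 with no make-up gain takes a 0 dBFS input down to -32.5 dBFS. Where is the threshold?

-39 dBFS

Gain reduction = 0 − (-32.5) = 32.5 dB; output overshoot = GR / (R − 1) = 32.5 / 5 = 6.5 dB.
Threshold = output − output overshoot = -32.5 − 6.5 = -39 dBFS.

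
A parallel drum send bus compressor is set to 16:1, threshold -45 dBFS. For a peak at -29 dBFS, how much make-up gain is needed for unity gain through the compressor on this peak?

Overshoot 16 dB → 16/16 = 1 dB after compression, so the compressed level is -45 + 1 = -44 dBFS.
Make-up = target − compressed = -29 − (-44) = 15 dB.

15 dB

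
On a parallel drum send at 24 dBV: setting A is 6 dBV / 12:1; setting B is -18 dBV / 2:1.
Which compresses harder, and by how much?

B, by 4.5 dB

A: overshoot 18 dB → output overshoot 1.5 dB → GR 16.5 dB.
B: overshoot 42 dB → output overshoot 21 dB → GR 21 dB.
Difference: 4.5 dB in favour of B.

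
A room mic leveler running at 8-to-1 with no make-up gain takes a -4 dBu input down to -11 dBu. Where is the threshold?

-12 dBu

Gain reduction = -4 − (-11) = 7 dB; output overshoot = GR / (R − 1) = 7 / 7 = 1 dB.
Threshold = output − output overshoot = -11 − 1 = -12 dBu.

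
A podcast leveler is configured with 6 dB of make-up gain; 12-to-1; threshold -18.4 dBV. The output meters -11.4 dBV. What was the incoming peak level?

Remove make-up: -11.4 − 6 = -17.4 dBV.
Post-compression overshoot = -17.4 − (-18.4) = 1 dB.
Input overshoot = R × output overshoot = 12 dB → input = -18.4 + 12 = -6.4 dBV.

-6.4 dBV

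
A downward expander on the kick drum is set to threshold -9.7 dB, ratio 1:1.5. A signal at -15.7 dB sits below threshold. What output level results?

-18.7 dB

Undershoot = (-9.7) − (-15.7) = 6 dB.
At 1:1.5, that expands to 9 dB under threshold.
Output = -9.7 − 9 = -18.7 dB.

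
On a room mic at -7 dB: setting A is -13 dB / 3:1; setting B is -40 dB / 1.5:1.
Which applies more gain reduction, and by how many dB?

A: overshoot 6 dB → output overshoot 2 dB → GR 4 dB.
B: overshoot 33 dB → output overshoot 22 dB → GR 11 dB.
B reduces 7 dB more.

B, by 7 dB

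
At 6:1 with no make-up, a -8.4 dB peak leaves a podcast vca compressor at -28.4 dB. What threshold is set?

Gain reduction = -8.4 − (-28.4) = 20 dB; output overshoot = GR / (R − 1) = 20 / 5 = 4 dB.
Threshold = output − output overshoot = -28.4 − 4 = -32.4 dB.

-32.4 dB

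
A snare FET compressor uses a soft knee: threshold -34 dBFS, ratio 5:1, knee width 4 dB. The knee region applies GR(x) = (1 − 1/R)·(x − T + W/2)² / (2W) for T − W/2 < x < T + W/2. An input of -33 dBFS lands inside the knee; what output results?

x − T + W/2 = -33 − (-34) + 2 = 3.
GR = (1 − 1/5) × 3² / 8 = 0.8 × 9 / 8 = 0.9 dB.
Output = -33 − 0.9 = -33.9 dBFS.

-33.9 dBFS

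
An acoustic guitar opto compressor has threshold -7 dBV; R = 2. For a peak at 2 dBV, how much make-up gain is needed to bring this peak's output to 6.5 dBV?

9 dB

Without make-up, output = threshold + overshoot/2 = -7 + 4.5 = -2.5 dBV.
Gap to target: 9 dB.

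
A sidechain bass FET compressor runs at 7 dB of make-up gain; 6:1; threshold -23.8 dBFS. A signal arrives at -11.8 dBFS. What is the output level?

-14.8 dBFS

-11.8 dBFS sits 12 dB over threshold.
At 6:1 the overshoot is divided by 6, leaving 2 dB above threshold.
Output = -23.8 + 2 = -21.8 dBFS; make-up adds 7 dB, giving -14.8 dBFS.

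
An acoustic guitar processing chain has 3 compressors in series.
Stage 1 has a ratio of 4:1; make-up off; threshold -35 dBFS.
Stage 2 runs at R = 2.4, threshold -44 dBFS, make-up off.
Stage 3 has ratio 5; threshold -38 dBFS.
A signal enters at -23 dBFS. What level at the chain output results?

Stage 1: -23 dBFS is 12 dB over -35 dBFS; at 4:1 that becomes 3 dB over, giving -32 dBFS.
Stage 2: overshoot 12 dB → 12/2.4 = 5 dB → -39 dBFS.
Stage 3: below threshold (-39 ≤ -38); passes unchanged; output -39 dBFS.

-39 dBFS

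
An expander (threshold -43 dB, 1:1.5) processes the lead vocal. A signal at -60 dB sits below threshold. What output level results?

The input is 17 dB below the -43 dB threshold.
A 1:1.5 expander multiplies undershoot by 1.5: 17 × 1.5 = 25.5 dB below threshold.
Output = -43 − 25.5 = -68.5 dB.

-68.5 dB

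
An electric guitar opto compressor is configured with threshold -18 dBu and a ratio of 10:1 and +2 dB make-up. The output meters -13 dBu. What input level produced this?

12 dBu

Stripping the +2 dB make-up gives -15 dBu at the gain stage.
That's 3 dB above the -18 dBu threshold.
Undo the ratio: input overshoot = 3 × 10 = 30 dB, giving input = 12 dBu.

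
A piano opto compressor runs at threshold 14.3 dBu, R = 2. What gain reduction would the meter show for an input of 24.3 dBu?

5 dB

Overshoot = 24.3 − 14.3 = 10 dB.
At 2:1, output sits 10/2 = 5 dB above threshold.
Gain reduction = 10 − 5 = 5 dB.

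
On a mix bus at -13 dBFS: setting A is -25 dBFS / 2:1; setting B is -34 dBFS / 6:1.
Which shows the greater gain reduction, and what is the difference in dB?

A: overshoot 12 dB → output overshoot 6 dB → GR 6 dB.
B: overshoot 21 dB → output overshoot 3.5 dB → GR 17.5 dB.
B reduces 11.5 dB more.

B, by 11.5 dB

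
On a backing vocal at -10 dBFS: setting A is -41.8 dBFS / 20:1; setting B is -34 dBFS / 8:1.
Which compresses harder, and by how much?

A: 31.8 dB over, compressed to 1.59 dB over, so 30.21 dB of GR.
B: 24 dB over, compressed to 3 dB over, so 21 dB of GR.
Difference: 9.21 dB in favour of A.

A, by 9.21 dB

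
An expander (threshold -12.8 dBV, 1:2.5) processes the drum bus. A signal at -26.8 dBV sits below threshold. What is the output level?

The input is 14 dB below the -12.8 dBV threshold.
A 1:2.5 expander multiplies undershoot by 2.5: 14 × 2.5 = 35 dB below threshold.
Output = -12.8 − 35 = -47.8 dBV.

-47.8 dBV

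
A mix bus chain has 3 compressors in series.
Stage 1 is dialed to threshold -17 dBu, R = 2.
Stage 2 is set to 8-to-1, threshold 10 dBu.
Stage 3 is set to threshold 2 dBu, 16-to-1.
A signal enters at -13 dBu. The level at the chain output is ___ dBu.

-15 dBu

Stage 1: 4 dB above -17 dBu, reduced 2:1 to 2 dB above → -15 dBu.
Stage 2: -15 dBu ≤ 10 dBu, so stage 2 doesn't engage; output -15 dBu.
Stage 3: -15 dBu is at or below the 2 dBu threshold — no compression; output -15 dBu.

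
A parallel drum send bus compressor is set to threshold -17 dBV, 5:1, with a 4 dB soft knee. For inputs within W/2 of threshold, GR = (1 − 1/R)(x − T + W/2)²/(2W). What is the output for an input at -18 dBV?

-18.1 dBV

x − T + W/2 = -18 − (-17) + 2 = 1.
GR = (1 − 1/5) × 1² / 8 = 0.8 × 1 / 8 = 0.1 dB.
Output = -18 − 0.1 = -18.1 dBV.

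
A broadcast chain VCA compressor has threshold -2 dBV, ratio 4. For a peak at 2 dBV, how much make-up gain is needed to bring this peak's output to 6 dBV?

Overshoot 4 dB → 4/4 = 1 dB after compression, so the compressed level is -2 + 1 = -1 dBV.
Make-up = target − compressed = 6 − (-1) = 7 dB.

7 dB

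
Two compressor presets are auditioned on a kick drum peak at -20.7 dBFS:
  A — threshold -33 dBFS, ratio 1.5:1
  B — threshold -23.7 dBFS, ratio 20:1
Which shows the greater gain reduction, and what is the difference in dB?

A, by 1.25 dB

A: GR = 12.3 − 12.3/1.5 = 4.1 dB.
B: GR = 3 − 3/20 = 2.85 dB.
A applies 1.25 dB more gain reduction.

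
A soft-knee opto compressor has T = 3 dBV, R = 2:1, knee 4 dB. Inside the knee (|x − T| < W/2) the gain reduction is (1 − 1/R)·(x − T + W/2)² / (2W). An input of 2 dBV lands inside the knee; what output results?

x − T + W/2 = 2 − 3 + 2 = 1.
GR = (1 − 1/2) × 1² / 8 = 0.5 × 1 / 8 = 0.0625 dB.
Output = 2 − 0.0625 = 1.9375 dBV.

1.9375 dBV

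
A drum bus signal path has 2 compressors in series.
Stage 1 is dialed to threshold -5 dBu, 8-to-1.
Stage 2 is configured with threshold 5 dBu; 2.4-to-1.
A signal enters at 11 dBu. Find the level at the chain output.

Stage 1: 11 dBu is 16 dB over -5 dBu; at 8:1 that becomes 2 dB over, giving -3 dBu.
Stage 2: below threshold (-3 ≤ 5); passes unchanged; output -3 dBu.

-3 dBu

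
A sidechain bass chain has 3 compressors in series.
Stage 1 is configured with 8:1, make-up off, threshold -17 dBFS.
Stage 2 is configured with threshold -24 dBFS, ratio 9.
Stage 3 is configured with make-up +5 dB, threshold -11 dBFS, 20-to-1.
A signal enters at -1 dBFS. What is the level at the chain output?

Stage 1: overshoot 16 dB → 16/8 = 2 dB → -15 dBFS.
Stage 2: 9 dB above -24 dBFS, reduced 9:1 to 1 dB above → -23 dBFS.
Stage 3: below threshold (-23 ≤ -11); passes unchanged; make-up brings it to -18 dBFS.

-18 dBFS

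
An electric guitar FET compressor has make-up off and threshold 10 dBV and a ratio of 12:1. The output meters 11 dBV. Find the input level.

That's 1 dB above the 10 dBV threshold.
Undo the ratio: input overshoot = 1 × 12 = 12 dB, giving input = 22 dBV.

22 dBV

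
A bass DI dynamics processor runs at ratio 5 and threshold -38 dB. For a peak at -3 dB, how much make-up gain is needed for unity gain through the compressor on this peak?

Overshoot 35 dB → 35/5 = 7 dB after compression, so the compressed level is -38 + 7 = -31 dB.
Make-up = target − compressed = -3 − (-31) = 28 dB.

28 dB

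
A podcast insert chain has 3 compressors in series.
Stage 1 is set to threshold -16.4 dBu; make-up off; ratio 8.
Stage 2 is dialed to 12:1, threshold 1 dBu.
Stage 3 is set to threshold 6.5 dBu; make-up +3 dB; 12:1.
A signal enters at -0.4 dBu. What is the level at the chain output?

Stage 1: overshoot 16 dB → 16/8 = 2 dB → -14.4 dBu.
Stage 2: -14.4 dBu ≤ 1 dBu, so stage 2 doesn't engage; output -14.4 dBu.
Stage 3: -14.4 dBu ≤ 6.5 dBu, so stage 3 doesn't engage; make-up brings it to -11.4 dBu.

-11.4 dBu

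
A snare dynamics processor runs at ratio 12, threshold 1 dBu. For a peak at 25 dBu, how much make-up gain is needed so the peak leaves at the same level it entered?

22 dB

Overshoot 24 dB → 24/12 = 2 dB after compression, so the compressed level is 1 + 2 = 3 dBu.
Make-up = target − compressed = 25 − 3 = 22 dB.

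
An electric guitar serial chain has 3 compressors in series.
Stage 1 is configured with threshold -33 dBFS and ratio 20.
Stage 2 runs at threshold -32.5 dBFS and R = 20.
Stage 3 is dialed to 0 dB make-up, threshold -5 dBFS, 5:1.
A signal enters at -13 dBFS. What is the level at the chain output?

Stage 1: overshoot 20 dB → 20/20 = 1 dB → -32 dBFS.
Stage 2: -32 dBFS is 0.5 dB over -32.5 dBFS; at 20:1 that becomes 0.025 dB over, giving -32.475 dBFS.
Stage 3: -32.475 dBFS ≤ -5 dBFS, so stage 3 doesn't engage; output -32.475 dBFS.

-32.475 dBFS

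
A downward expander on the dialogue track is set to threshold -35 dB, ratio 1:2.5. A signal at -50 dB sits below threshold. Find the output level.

Below threshold, a 1:2.5 expander applies gain = (2.5−1)×(T − x) of attenuation.
(2.5−1) × 15 = 22.5 dB, so output = -50 − 22.5 = -72.5 dB.

-72.5 dB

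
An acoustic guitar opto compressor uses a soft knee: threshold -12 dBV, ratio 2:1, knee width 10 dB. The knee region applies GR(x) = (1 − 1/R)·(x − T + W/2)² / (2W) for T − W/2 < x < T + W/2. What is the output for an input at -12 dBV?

x − T + W/2 = -12 − (-12) + 5 = 5.
GR = (1 − 1/2) × 5² / 20 = 0.5 × 25 / 20 = 0.625 dB.
Output = -12 − 0.625 = -12.625 dBV.

-12.625 dBV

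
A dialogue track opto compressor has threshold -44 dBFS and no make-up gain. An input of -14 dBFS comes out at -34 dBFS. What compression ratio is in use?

3:1

Input overshoot = -14 − (-44) = 30 dB; output overshoot = -34 − (-44) = 10 dB.
Ratio = 30 / 10 = 3.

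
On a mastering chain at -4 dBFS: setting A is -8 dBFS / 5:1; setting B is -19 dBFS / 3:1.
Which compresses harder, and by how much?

B, by 6.8 dB

A: GR = 4 − 4/5 = 3.2 dB.
B: GR = 15 − 15/3 = 10 dB.
B reduces 6.8 dB more.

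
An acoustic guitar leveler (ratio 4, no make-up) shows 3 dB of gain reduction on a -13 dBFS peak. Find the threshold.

-17 dBFS

Gain reduction = -13 − (-16) = 3 dB; output overshoot = GR / (R − 1) = 3 / 3 = 1 dB.
Threshold = output − output overshoot = -16 − 1 = -17 dBFS.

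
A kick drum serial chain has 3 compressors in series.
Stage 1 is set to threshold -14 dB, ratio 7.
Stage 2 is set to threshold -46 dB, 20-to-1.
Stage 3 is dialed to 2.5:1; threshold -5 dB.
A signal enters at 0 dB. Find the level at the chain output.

Stage 1: 14 dB above -14 dB, reduced 7:1 to 2 dB above → -12 dB.
Stage 2: -12 dB is 34 dB over -46 dB; at 20:1 that becomes 1.7 dB over, giving -44.3 dB.
Stage 3: -44.3 dB ≤ -5 dB, so stage 3 doesn't engage; output -44.3 dB.

-44.3 dB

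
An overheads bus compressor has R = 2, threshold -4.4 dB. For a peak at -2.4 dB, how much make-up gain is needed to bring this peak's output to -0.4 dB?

The peak compresses to -4.4 + 2/2 = -3.4 dB.
To reach -0.4 dB requires -0.4 − (-3.4) = 3 dB of make-up.

3 dB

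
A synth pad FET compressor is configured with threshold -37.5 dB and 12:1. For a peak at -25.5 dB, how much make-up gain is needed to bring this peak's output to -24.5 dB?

12 dB

Overshoot 12 dB → 12/12 = 1 dB after compression, so the compressed level is -37.5 + 1 = -36.5 dB.
Make-up = target − compressed = -24.5 − (-36.5) = 12 dB.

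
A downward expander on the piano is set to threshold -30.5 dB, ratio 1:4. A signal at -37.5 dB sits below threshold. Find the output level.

The input is 7 dB below the -30.5 dB threshold.
A 1:4 expander multiplies undershoot by 4: 7 × 4 = 28 dB below threshold.
Output = -30.5 − 28 = -58.5 dB.

-58.5 dB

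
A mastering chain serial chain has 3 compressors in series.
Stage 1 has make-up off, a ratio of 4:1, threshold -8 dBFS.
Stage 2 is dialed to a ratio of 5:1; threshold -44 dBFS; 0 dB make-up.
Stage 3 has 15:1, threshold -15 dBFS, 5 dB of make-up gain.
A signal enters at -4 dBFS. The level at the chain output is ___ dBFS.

-31.6 dBFS

Stage 1: overshoot 4 dB → 4/4 = 1 dB → -7 dBFS.
Stage 2: overshoot 37 dB → 37/5 = 7.4 dB → -36.6 dBFS.
Stage 3: -36.6 dBFS is at or below the -15 dBFS threshold — no compression; make-up brings it to -31.6 dBFS.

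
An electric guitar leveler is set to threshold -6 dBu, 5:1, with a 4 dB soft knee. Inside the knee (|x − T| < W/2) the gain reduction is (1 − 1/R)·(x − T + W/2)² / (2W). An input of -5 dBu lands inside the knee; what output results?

-5.9 dBu

x − T + W/2 = -5 − (-6) + 2 = 3.
GR = (1 − 1/5) × 3² / 8 = 0.8 × 9 / 8 = 0.9 dB.
Output = -5 − 0.9 = -5.9 dBu.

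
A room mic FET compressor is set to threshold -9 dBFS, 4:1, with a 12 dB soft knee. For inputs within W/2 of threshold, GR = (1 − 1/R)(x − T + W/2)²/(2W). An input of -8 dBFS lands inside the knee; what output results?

x − T + W/2 = -8 − (-9) + 6 = 7.
GR = (1 − 1/4) × 7² / 24 = 0.75 × 49 / 24 = 1.53125 dB.
Output = -8 − 1.53125 = -9.53125 dBFS.

-9.53125 dBFS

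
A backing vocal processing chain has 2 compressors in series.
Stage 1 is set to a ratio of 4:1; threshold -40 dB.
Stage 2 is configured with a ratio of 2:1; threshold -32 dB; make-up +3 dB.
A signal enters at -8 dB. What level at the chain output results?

-29 dB

Stage 1: -8 dB is 32 dB over -40 dB; at 4:1 that becomes 8 dB over, giving -32 dB.
Stage 2: -32 dB is at or below the -32 dB threshold — no compression; make-up brings it to -29 dB.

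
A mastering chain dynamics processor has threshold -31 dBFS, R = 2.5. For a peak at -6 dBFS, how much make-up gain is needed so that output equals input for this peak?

Without make-up, output = threshold + overshoot/2.5 = -31 + 10 = -21 dBFS.
Gap to target: 15 dB.

15 dB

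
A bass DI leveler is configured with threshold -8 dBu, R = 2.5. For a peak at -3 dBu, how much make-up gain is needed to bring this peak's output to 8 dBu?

Without make-up, output = threshold + overshoot/2.5 = -8 + 2 = -6 dBu.
Gap to target: 14 dB.

14 dB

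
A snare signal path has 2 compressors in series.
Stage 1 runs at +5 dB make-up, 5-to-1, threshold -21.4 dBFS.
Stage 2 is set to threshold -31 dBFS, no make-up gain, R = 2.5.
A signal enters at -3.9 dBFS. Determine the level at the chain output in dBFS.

Stage 1: -3.9 dBFS is 17.5 dB over -21.4 dBFS; at 5:1 that becomes 3.5 dB over, giving -17.9 dBFS; +5 dB make-up → -12.9 dBFS.
Stage 2: -12.9 dBFS is 18.1 dB over -31 dBFS; at 2.5:1 that becomes 7.24 dB over, giving -23.76 dBFS.

-23.76 dBFS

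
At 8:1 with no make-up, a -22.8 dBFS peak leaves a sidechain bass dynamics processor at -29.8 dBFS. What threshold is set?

Let T be the threshold. Output overshoot = (input overshoot)/R, so -29.8 − T = (-22.8 − T)/8.
8·(-29.8 − T) = -22.8 − T → 7·T = -238.4 − (-22.8) = -215.6.
T = -215.6/7 = -30.8 dBFS.

-30.8 dBFS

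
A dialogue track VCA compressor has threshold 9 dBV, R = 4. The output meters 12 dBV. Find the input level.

21 dBV

That's 3 dB above the 9 dBV threshold.
Before 4:1 compression the overshoot was 3 × 4 = 12 dB, so input = 9 + 12 = 21 dBV.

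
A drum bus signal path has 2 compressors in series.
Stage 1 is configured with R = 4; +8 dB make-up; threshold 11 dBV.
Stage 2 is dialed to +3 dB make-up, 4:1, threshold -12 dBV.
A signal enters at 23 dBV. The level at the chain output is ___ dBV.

-0.5 dBV

Stage 1: 12 dB above 11 dBV, reduced 4:1 to 3 dB above → 14 dBV; +8 dB make-up → 22 dBV.
Stage 2: 22 dBV is 34 dB over -12 dBV; at 4:1 that becomes 8.5 dB over, giving -3.5 dBV; +3 dB make-up → -0.5 dBV.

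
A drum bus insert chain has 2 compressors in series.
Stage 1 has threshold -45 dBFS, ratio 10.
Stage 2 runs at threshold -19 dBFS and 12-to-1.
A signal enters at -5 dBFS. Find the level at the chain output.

Stage 1: -5 dBFS is 40 dB over -45 dBFS; at 10:1 that becomes 4 dB over, giving -41 dBFS.
Stage 2: -41 dBFS is at or below the -19 dBFS threshold — no compression; output -41 dBFS.

-41 dBFS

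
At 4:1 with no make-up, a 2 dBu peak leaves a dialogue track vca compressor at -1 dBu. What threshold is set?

-2 dBu

Let T be the threshold. Output overshoot = (input overshoot)/R, so -1 − T = (2 − T)/4.
4·(-1 − T) = 2 − T → 3·T = -4 − 2 = -6.
T = -6/3 = -2 dBu.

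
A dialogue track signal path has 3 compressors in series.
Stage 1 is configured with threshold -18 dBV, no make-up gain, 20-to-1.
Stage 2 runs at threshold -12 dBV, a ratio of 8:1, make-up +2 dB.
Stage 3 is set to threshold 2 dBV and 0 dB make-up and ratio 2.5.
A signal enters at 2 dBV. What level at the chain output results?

-15 dBV

Stage 1: 20 dB above -18 dBV, reduced 20:1 to 1 dB above → -17 dBV.
Stage 2: -17 dBV ≤ -12 dBV, so stage 2 doesn't engage; make-up brings it to -15 dBV.
Stage 3: below threshold (-15 ≤ 2); passes unchanged; output -15 dBV.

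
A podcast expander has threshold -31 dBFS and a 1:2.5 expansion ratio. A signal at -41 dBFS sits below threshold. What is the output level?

The input is 10 dB below the -31 dBFS threshold.
A 1:2.5 expander multiplies undershoot by 2.5: 10 × 2.5 = 25 dB below threshold.
Output = -31 − 25 = -56 dBFS.

-56 dBFS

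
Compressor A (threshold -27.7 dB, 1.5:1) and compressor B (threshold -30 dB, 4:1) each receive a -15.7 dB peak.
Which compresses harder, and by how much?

B, by 6.725 dB

A: 12 dB over, compressed to 8 dB over, so 4 dB of GR.
B: 14.3 dB over, compressed to 3.575 dB over, so 10.725 dB of GR.
Difference: 6.725 dB in favour of B.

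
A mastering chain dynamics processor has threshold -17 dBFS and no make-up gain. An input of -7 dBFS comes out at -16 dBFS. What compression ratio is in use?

Input overshoot = -7 − (-17) = 10 dB; output overshoot = -16 − (-17) = 1 dB.
Ratio = 10 / 1 = 10.

10:1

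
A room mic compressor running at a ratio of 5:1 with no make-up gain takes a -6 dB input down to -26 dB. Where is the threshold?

-31 dB

Input is 25 dB above T (since output overshoot × R = input overshoot: (-26 − T)·5 = -6 − T gives T = -31 dB).
Check: -31 + (-6 − (-31))/5 = -31 + 5 = -26 dB. ✓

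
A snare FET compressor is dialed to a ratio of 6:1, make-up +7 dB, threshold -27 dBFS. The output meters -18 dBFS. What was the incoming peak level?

Before make-up, the level was -18 − 7 = -25 dBFS.
The compressed level sits -25 − (-27) = 2 dB over threshold.
Input overshoot = R × output overshoot = 12 dB → input = -27 + 12 = -15 dBFS.

-15 dBFS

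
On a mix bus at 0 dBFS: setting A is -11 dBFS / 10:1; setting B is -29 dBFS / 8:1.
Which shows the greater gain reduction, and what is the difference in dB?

B, by 15.475 dB

A: overshoot 11 dB → output overshoot 1.1 dB → GR 9.9 dB.
B: overshoot 29 dB → output overshoot 3.625 dB → GR 25.375 dB.
B reduces 15.475 dB more.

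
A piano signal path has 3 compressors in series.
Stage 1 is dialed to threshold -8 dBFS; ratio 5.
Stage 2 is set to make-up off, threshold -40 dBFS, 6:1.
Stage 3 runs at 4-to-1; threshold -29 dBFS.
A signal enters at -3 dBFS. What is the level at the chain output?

-34.5 dBFS

Stage 1: -3 dBFS is 5 dB over -8 dBFS; at 5:1 that becomes 1 dB over, giving -7 dBFS.
Stage 2: 33 dB above -40 dBFS, reduced 6:1 to 5.5 dB above → -34.5 dBFS.
Stage 3: -34.5 dBFS ≤ -29 dBFS, so stage 3 doesn't engage; output -34.5 dBFS.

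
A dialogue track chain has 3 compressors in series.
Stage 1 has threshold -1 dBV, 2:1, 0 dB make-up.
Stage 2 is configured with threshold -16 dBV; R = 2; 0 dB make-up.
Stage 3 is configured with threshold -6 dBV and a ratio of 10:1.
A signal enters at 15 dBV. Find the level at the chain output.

-5.85 dBV

Stage 1: overshoot 16 dB → 16/2 = 8 dB → 7 dBV.
Stage 2: overshoot 23 dB → 23/2 = 11.5 dB → -4.5 dBV.
Stage 3: overshoot 1.5 dB → 1.5/10 = 0.15 dB → -5.85 dBV.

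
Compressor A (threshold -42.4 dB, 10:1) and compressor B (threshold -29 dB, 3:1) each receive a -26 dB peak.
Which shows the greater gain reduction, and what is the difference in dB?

A, by 12.76 dB

A: GR = 16.4 − 16.4/10 = 14.76 dB.
B: GR = 3 − 3/3 = 2 dB.
Difference: 12.76 dB in favour of A.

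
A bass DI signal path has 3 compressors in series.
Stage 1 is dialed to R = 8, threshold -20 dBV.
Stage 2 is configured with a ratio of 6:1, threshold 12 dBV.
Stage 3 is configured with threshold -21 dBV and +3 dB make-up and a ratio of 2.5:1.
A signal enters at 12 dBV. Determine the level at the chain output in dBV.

Stage 1: overshoot 32 dB → 32/8 = 4 dB → -16 dBV.
Stage 2: -16 dBV is at or below the 12 dBV threshold — no compression; output -16 dBV.
Stage 3: overshoot 5 dB → 5/2.5 = 2 dB → -19 dBV; +3 dB make-up → -16 dBV.

-16 dBV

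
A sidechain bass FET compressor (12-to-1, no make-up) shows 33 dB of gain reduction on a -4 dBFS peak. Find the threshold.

-40 dBFS

Let T be the threshold. Output overshoot = (input overshoot)/R, so -37 − T = (-4 − T)/12.
12·(-37 − T) = -4 − T → 11·T = -444 − (-4) = -440.
T = -440/11 = -40 dBFS.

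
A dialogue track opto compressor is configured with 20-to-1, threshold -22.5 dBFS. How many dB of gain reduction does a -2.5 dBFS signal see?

The signal is 20 dB above threshold.
A 20:1 ratio leaves 1 dB of that excess.
GR = overshoot in − overshoot out = 20 − 1 = 19 dB.

19 dB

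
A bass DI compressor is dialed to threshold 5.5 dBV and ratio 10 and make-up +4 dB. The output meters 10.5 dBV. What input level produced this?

Stripping the +4 dB make-up gives 6.5 dBV at the gain stage.
The compressed level sits 6.5 − 5.5 = 1 dB over threshold.
Undo the ratio: input overshoot = 1 × 10 = 10 dB, giving input = 15.5 dBV.

15.5 dBV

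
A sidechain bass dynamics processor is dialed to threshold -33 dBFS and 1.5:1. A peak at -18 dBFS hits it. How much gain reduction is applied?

The signal is 15 dB above threshold.
After 1.5:1 compression the overshoot becomes 15/1.5 = 10 dB.
Gain reduction = 15 − 10 = 5 dB.

5 dB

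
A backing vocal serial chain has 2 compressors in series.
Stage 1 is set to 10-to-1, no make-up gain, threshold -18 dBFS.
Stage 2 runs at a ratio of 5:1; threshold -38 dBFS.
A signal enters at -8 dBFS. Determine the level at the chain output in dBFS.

-33.8 dBFS

Stage 1: -8 dBFS is 10 dB over -18 dBFS; at 10:1 that becomes 1 dB over, giving -17 dBFS.
Stage 2: 21 dB above -38 dBFS, reduced 5:1 to 4.2 dB above → -33.8 dBFS.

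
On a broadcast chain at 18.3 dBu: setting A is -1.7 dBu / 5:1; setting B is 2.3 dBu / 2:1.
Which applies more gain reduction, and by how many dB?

A: 20 dB over, compressed to 4 dB over, so 16 dB of GR.
B: 16 dB over, compressed to 8 dB over, so 8 dB of GR.
A applies 8 dB more gain reduction.

A, by 8 dB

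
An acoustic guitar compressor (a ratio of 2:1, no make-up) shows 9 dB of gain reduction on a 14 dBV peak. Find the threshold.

Let T be the threshold. Output overshoot = (input overshoot)/R, so 5 − T = (14 − T)/2.
2·(5 − T) = 14 − T → 1·T = 10 − 14 = -4.
T = -4/1 = -4 dBV.

-4 dBV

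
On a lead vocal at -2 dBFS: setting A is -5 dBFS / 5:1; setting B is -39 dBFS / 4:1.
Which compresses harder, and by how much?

B, by 25.35 dB

A: overshoot 3 dB → output overshoot 0.6 dB → GR 2.4 dB.
B: overshoot 37 dB → output overshoot 9.25 dB → GR 27.75 dB.
B applies 25.35 dB more gain reduction.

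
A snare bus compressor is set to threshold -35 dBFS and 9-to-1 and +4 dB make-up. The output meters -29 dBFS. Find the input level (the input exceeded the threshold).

Before make-up, the level was -29 − 4 = -33 dBFS.
That's 2 dB above the -35 dBFS threshold.
Undo the ratio: input overshoot = 2 × 9 = 18 dB, giving input = -17 dBFS.

-17 dBFS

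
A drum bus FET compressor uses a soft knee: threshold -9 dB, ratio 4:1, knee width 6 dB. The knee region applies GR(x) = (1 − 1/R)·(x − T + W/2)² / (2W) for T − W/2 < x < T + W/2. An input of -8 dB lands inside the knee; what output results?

-9 dB

x − T + W/2 = -8 − (-9) + 3 = 4.
GR = (1 − 1/4) × 4² / 12 = 0.75 × 16 / 12 = 1 dB.
Output = -8 − 1 = -9 dB.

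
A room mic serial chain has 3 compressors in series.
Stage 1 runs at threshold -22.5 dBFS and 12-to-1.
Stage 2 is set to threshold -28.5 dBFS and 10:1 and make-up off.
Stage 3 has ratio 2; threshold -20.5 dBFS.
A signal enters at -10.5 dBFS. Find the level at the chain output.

-27.8 dBFS

Stage 1: -10.5 dBFS is 12 dB over -22.5 dBFS; at 12:1 that becomes 1 dB over, giving -21.5 dBFS.
Stage 2: overshoot 7 dB → 7/10 = 0.7 dB → -27.8 dBFS.
Stage 3: -27.8 dBFS is at or below the -20.5 dBFS threshold — no compression; output -27.8 dBFS.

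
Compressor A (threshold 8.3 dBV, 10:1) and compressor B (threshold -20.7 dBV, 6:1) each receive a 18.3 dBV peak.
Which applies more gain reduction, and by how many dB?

B, by 23.5 dB

A: overshoot 10 dB → output overshoot 1 dB → GR 9 dB.
B: overshoot 39 dB → output overshoot 6.5 dB → GR 32.5 dB.
B reduces 23.5 dB more.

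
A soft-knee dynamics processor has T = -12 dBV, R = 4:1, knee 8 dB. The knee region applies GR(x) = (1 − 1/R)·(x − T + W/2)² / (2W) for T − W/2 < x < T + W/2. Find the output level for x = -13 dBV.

-13.421875 dBV

x − T + W/2 = -13 − (-12) + 4 = 3.
GR = (1 − 1/4) × 3² / 16 = 0.75 × 9 / 16 = 0.421875 dB.
Output = -13 − 0.421875 = -13.421875 dBV.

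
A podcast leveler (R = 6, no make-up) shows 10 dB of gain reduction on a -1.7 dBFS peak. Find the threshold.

Gain reduction = -1.7 − (-11.7) = 10 dB; output overshoot = GR / (R − 1) = 10 / 5 = 2 dB.
Threshold = output − output overshoot = -11.7 − 2 = -13.7 dBFS.

-13.7 dBFS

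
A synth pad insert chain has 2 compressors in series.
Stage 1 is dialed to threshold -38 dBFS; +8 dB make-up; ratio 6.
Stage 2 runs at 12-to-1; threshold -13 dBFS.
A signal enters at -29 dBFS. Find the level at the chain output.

Stage 1: -29 dBFS is 9 dB over -38 dBFS; at 6:1 that becomes 1.5 dB over, giving -36.5 dBFS; +8 dB make-up → -28.5 dBFS.
Stage 2: -28.5 dBFS is at or below the -13 dBFS threshold — no compression; output -28.5 dBFS.

-28.5 dBFS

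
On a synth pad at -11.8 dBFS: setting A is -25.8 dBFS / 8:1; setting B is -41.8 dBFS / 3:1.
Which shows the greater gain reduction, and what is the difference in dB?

B, by 7.75 dB

A: GR = 14 − 14/8 = 12.25 dB.
B: GR = 30 − 30/3 = 20 dB.
B reduces 7.75 dB more.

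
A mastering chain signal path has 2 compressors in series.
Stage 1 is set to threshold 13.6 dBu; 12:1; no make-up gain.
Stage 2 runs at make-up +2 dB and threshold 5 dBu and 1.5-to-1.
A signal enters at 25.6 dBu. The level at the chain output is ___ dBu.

13.4 dBu

Stage 1: 25.6 dBu is 12 dB over 13.6 dBu; at 12:1 that becomes 1 dB over, giving 14.6 dBu.
Stage 2: 14.6 dBu is 9.6 dB over 5 dBu; at 1.5:1 that becomes 6.4 dB over, giving 11.4 dBu; +2 dB make-up → 13.4 dBu.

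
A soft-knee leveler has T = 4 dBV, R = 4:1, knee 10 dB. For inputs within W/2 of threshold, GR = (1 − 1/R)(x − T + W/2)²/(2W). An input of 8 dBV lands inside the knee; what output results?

4.9625 dBV

x − T + W/2 = 8 − 4 + 5 = 9.
GR = (1 − 1/4) × 9² / 20 = 0.75 × 81 / 20 = 3.0375 dB.
Output = 8 − 3.0375 = 4.9625 dBV.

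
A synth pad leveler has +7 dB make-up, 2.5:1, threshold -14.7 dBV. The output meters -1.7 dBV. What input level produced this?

Stripping the +7 dB make-up gives -8.7 dBV at the gain stage.
That's 6 dB above the -14.7 dBV threshold.
Before 2.5:1 compression the overshoot was 6 × 2.5 = 15 dB, so input = -14.7 + 15 = 0.3 dBV.

0.3 dBV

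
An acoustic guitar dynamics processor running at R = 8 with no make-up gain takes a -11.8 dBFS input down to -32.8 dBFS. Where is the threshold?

Let T be the threshold. Output overshoot = (input overshoot)/R, so -32.8 − T = (-11.8 − T)/8.
8·(-32.8 − T) = -11.8 − T → 7·T = -262.4 − (-11.8) = -250.6.
T = -250.6/7 = -35.8 dBFS.

-35.8 dBFS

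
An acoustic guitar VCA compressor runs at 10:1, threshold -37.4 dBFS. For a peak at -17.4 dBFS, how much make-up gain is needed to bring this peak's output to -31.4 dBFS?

Overshoot 20 dB → 20/10 = 2 dB after compression, so the compressed level is -37.4 + 2 = -35.4 dBFS.
Make-up = target − compressed = -31.4 − (-35.4) = 4 dB.

4 dB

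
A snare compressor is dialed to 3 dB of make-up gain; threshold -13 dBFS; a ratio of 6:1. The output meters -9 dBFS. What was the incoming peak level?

Before make-up, the level was -9 − 3 = -12 dBFS.
That's 1 dB above the -13 dBFS threshold.
Undo the ratio: input overshoot = 1 × 6 = 6 dB, giving input = -7 dBFS.

-7 dBFS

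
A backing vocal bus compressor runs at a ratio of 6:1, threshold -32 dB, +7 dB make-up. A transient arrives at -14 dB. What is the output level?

The input is 18 dB above the -32 dB threshold.
At 6:1 the overshoot is divided by 6, leaving 3 dB above threshold.
So the level is -32 + 3 = -29 dB; make-up adds 7 dB, giving -22 dB.

-22 dB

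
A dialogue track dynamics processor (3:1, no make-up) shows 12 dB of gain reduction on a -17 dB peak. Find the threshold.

-35 dB

Let T be the threshold. Output overshoot = (input overshoot)/R, so -29 − T = (-17 − T)/3.
3·(-29 − T) = -17 − T → 2·T = -87 − (-17) = -70.
T = -70/2 = -35 dB.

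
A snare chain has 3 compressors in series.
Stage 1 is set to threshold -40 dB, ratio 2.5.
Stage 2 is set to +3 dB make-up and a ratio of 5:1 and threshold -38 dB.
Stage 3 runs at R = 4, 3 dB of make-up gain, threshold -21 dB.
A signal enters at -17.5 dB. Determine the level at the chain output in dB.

Stage 1: -17.5 dB is 22.5 dB over -40 dB; at 2.5:1 that becomes 9 dB over, giving -31 dB.
Stage 2: overshoot 7 dB → 7/5 = 1.4 dB → -36.6 dB; +3 dB make-up → -33.6 dB.
Stage 3: -33.6 dB is at or below the -21 dB threshold — no compression; make-up brings it to -30.6 dB.

-30.6 dB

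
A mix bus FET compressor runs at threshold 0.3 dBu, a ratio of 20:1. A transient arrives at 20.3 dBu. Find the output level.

The input is 20 dB above the 0.3 dBu threshold.
The 20 dB excess becomes 1 dB after 20:1 reduction.
So the level is 0.3 + 1 = 1.3 dBu.

1.3 dBu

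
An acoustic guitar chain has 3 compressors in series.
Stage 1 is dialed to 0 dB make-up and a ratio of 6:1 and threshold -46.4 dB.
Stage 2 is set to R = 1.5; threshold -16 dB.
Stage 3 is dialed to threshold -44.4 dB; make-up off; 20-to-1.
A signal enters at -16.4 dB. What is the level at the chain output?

-44.25 dB

Stage 1: -16.4 dB is 30 dB over -46.4 dB; at 6:1 that becomes 5 dB over, giving -41.4 dB.
Stage 2: -41.4 dB is at or below the -16 dB threshold — no compression; output -41.4 dB.
Stage 3: -41.4 dB is 3 dB over -44.4 dB; at 20:1 that becomes 0.15 dB over, giving -44.25 dB.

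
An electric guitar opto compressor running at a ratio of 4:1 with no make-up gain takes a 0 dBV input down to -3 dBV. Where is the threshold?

Let T be the threshold. Output overshoot = (input overshoot)/R, so -3 − T = (0 − T)/4.
4·(-3 − T) = 0 − T → 3·T = -12 − 0 = -12.
T = -12/3 = -4 dBV.

-4 dBV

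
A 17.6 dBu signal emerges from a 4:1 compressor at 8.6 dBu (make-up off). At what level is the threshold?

5.6 dBu

Input is 12 dB above T (since output overshoot × R = input overshoot: (8.6 − T)·4 = 17.6 − T gives T = 5.6 dBu).
Check: 5.6 + (17.6 − 5.6)/4 = 5.6 + 3 = 8.6 dBu. ✓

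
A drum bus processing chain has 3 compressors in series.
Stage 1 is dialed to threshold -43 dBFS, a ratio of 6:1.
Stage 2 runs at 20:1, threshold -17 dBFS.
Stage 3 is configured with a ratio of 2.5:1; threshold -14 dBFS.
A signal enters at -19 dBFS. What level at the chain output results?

-39 dBFS

Stage 1: 24 dB above -43 dBFS, reduced 6:1 to 4 dB above → -39 dBFS.
Stage 2: -39 dBFS ≤ -17 dBFS, so stage 2 doesn't engage; output -39 dBFS.
Stage 3: below threshold (-39 ≤ -14); passes unchanged; output -39 dBFS.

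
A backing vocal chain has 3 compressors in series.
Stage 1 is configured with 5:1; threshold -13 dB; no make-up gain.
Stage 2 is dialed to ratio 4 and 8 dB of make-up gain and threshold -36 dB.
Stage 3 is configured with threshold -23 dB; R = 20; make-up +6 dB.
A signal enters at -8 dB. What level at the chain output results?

Stage 1: overshoot 5 dB → 5/5 = 1 dB → -12 dB.
Stage 2: overshoot 24 dB → 24/4 = 6 dB → -30 dB; +8 dB make-up → -22 dB.
Stage 3: overshoot 1 dB → 1/20 = 0.05 dB → -22.95 dB; +6 dB make-up → -16.95 dB.

-16.95 dB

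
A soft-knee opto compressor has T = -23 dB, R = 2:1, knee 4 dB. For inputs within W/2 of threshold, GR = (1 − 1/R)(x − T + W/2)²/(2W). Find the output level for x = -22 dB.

x − T + W/2 = -22 − (-23) + 2 = 3.
GR = (1 − 1/2) × 3² / 8 = 0.5 × 9 / 8 = 0.5625 dB.
Output = -22 − 0.5625 = -22.5625 dB.

-22.5625 dB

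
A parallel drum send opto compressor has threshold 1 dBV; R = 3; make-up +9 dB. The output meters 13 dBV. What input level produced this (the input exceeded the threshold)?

10 dBV

Remove make-up: 13 − 9 = 4 dBV.
Post-compression overshoot = 4 − 1 = 3 dB.
Input overshoot = R × output overshoot = 9 dB → input = 1 + 9 = 10 dBV.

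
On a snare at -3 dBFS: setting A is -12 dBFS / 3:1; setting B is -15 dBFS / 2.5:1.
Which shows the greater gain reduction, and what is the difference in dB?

B, by 1.2 dB

A: overshoot 9 dB → output overshoot 3 dB → GR 6 dB.
B: overshoot 12 dB → output overshoot 4.8 dB → GR 7.2 dB.
B applies 1.2 dB more gain reduction.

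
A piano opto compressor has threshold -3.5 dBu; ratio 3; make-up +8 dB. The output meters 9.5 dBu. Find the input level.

Before make-up, the level was 9.5 − 8 = 1.5 dBu.
The compressed level sits 1.5 − (-3.5) = 5 dB over threshold.
Before 3:1 compression the overshoot was 5 × 3 = 15 dB, so input = -3.5 + 15 = 11.5 dBu.

11.5 dBu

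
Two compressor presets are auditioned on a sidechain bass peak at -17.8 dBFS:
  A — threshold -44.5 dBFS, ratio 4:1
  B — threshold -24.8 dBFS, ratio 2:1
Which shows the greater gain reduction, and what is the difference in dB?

A, by 16.525 dB

A: overshoot 26.7 dB → output overshoot 6.675 dB → GR 20.025 dB.
B: overshoot 7 dB → output overshoot 3.5 dB → GR 3.5 dB.
A reduces 16.525 dB more.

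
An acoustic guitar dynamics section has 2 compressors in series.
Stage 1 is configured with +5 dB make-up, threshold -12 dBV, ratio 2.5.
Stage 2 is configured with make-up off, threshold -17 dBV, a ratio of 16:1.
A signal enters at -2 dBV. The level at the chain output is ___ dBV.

-16.125 dBV

Stage 1: -2 dBV is 10 dB over -12 dBV; at 2.5:1 that becomes 4 dB over, giving -8 dBV; +5 dB make-up → -3 dBV.
Stage 2: overshoot 14 dB → 14/16 = 0.875 dB → -16.125 dBV.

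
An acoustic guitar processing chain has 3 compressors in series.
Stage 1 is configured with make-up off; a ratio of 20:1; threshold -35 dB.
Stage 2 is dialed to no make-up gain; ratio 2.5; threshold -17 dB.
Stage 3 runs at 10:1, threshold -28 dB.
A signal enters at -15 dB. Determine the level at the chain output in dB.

Stage 1: -15 dB is 20 dB over -35 dB; at 20:1 that becomes 1 dB over, giving -34 dB.
Stage 2: -34 dB ≤ -17 dB, so stage 2 doesn't engage; output -34 dB.
Stage 3: -34 dB is at or below the -28 dB threshold — no compression; output -34 dB.

-34 dB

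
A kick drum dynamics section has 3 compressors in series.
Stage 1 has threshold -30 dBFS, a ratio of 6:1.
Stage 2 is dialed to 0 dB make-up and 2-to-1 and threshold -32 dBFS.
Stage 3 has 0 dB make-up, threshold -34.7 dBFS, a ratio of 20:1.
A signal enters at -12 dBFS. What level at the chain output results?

-34.44 dBFS

Stage 1: overshoot 18 dB → 18/6 = 3 dB → -27 dBFS.
Stage 2: 5 dB above -32 dBFS, reduced 2:1 to 2.5 dB above → -29.5 dBFS.
Stage 3: overshoot 5.2 dB → 5.2/20 = 0.26 dB → -34.44 dBFS.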